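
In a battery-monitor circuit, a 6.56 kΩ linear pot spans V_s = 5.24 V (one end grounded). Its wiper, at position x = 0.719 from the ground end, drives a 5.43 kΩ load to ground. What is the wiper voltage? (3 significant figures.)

Lower segment x·R_p = 4.717 kΩ; upper segment (1−x)·R_p = 1.843 kΩ.
(x·R_p) ‖ R_L = 2.524 kΩ.
Then V_out = V_s · 2.524/(1.843 + 2.524) = 3.028 V.

V_out ≈ 3.03 V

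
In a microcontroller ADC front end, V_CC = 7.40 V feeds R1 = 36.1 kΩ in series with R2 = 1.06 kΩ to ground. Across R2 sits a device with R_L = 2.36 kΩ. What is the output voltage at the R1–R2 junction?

V_out ≈ 0.147 V

The load sits in parallel with R2, giving an effective lower resistance R2' = R2·R_L/(R2+R_L) = 0.7315 kΩ.
Voltage divider with the loaded lower leg: V_out = 7.40 × 0.7315/(36.1 + 0.7315) = 7.40 × 0.01986 = 0.1470 V.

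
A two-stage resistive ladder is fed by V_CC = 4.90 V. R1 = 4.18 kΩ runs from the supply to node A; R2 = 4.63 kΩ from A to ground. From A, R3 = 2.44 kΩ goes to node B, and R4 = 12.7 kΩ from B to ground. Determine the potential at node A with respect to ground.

Node A sees R2 in parallel with the series input of stage 2, R3 + R4 = 15.14 kΩ.
Effective lower resistance at A: R2 ‖ 15.14 = 3.546 kΩ.
V_A = 4.90 × 3.546/(4.18 + 3.546) = 2.249 V.

V_A ≈ 2.25 V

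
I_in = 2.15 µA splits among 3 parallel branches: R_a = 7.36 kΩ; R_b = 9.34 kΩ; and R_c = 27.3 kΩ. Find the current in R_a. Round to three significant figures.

I ≈ 1.04 µA

Conductances: ΣG = 1/7.36 + 1/9.34 + 1/27.3 = 0.2796 (1/kΩ).
R_a takes the fraction G_k/ΣG = 0.1359/0.2796 = 0.4860, so I = 2.15 × 0.4860 = 1.045 µA.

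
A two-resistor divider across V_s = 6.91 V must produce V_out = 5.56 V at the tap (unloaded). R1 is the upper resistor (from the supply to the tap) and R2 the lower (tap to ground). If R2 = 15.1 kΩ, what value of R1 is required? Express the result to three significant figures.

The divider ratio is R2/(R1+R2) = 5.56/6.91 = 0.8046.
Rearranging, R1 = R2·(1−k)/k = 15.1 × 0.2428 = 3.666 kΩ.

R1 ≈ 3.67 kΩ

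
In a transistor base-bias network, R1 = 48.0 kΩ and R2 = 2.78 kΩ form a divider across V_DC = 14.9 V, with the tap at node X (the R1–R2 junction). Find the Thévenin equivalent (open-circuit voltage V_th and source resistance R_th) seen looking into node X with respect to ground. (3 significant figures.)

V_th ≈ 0.816 V, R_th ≈ 2.63 kΩ

Open-circuit (no load on X): V_th = V_DC · R2/(R1 + R2) = 14.9 × 2.78/(48.00 + 2.78) = 0.8157 V.
Looking into X with the source shorted: R_th = R1·R2/(R1+R2) = 48.00 × 2.78/50.78 = 2.628 kΩ.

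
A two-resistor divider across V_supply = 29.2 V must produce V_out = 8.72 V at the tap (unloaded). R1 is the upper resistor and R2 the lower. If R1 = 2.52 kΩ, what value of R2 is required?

R2 ≈ 1.07 kΩ

V_out/V_supply = R2/(R1+R2) = 0.2986.
R2 = R1 · 0.2986/(1 − 0.2986) = 1.073 kΩ.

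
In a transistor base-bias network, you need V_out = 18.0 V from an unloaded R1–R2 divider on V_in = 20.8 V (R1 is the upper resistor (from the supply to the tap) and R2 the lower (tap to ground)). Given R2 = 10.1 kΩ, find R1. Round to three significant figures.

R1 ≈ 1.57 kΩ

Required fraction k = V_out/V_in = 0.8654.
So R1 = R2 · (V_in/V_out − 1) = 10.1 × (20.8/18.0 − 1) = 10.1 × 0.1556 = 1.571 kΩ.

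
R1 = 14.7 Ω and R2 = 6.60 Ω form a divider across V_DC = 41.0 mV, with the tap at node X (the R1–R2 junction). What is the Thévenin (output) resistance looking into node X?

Zeroing V_DC shorts the top of R1 to ground, so R_th = R1 ‖ R2 = 4.555 Ω.

R_th ≈ 4.55 Ω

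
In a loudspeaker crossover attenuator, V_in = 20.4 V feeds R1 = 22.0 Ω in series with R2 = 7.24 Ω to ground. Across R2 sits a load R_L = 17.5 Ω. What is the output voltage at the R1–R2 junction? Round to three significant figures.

V_out ≈ 3.85 V

The load sits in parallel with R2, giving an effective lower resistance R2' = R2·R_L/(R2+R_L) = 5.121 Ω.
Now apply the divider: V_out = 20.4 × 0.1888 = 3.852 V.
(Unloaded it would be 5.05 V; the load pulls it down.)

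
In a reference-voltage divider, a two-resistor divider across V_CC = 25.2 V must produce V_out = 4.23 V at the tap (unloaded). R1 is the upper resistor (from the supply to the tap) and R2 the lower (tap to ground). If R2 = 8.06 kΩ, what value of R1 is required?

Required fraction k = V_out/V_CC = 0.1679.
Rearranging, R1 = R2·(1−k)/k = 8.06 × 4.957 = 39.96 kΩ.

R1 ≈ 40.0 kΩ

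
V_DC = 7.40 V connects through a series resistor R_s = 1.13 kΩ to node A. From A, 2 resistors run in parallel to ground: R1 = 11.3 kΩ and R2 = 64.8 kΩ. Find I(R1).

I ≈ 0.586 mA

Equivalent of the parallel group: R_p = 9.622 kΩ.
V_A = 7.40 × 9.622/10.75 = 6.622 V.
I(R1) = V_A / R1 = 6.622/11.3 = 0.5860 mA.
(Equivalently: I_total = 0.6882 mA, then current-divider fraction G_k/ΣG = 0.8515.)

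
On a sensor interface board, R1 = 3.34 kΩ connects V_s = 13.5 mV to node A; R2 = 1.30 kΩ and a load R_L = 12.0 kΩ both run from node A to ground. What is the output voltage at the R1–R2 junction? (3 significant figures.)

First combine the lower leg with the load: R2 ‖ R_L = 1.173 kΩ.
Voltage divider with the loaded lower leg: V_out = 13.5 × 1.173/(3.34 + 1.173) = 13.5 × 0.2599 = 3.509 mV.

V_out ≈ 3.51 mV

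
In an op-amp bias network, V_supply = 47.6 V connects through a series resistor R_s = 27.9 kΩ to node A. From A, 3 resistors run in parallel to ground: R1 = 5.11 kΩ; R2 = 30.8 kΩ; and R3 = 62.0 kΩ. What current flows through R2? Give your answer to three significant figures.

I ≈ 0.198 mA

Equivalent of the parallel group: R_p = 4.093 kΩ.
V_A = 47.6 × 4.093/31.99 = 6.090 V.
Branch current I = V_A/R2 = 6.090/30.8 = 0.1977 mA.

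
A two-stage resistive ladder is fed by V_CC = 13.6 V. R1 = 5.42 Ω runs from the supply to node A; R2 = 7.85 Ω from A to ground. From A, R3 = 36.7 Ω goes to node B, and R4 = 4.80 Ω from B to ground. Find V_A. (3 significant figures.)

Looking into the second stage from A: R3 + R4 = 41.50 Ω appears in parallel with R2.
Effective lower resistance at A: R2 ‖ 41.50 = 6.601 Ω.
First divider: V_A = V_CC · 6.601/(5.42 + 6.601) = 7.468 V.

V_A ≈ 7.47 V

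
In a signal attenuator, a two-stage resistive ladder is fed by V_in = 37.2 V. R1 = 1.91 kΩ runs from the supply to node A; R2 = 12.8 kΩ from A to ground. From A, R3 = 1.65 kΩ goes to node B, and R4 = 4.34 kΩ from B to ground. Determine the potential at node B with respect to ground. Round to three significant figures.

V_B ≈ 18.4 V

Looking into the second stage from A: R3 + R4 = 5.990 kΩ appears in parallel with R2.
R2 ‖ (R3+R4) = 4.080 kΩ.
First divider: V_A = V_in · 4.080/(1.91 + 4.080) = 25.34 V.
V_B = V_A × 0.7245 = 18.36 V.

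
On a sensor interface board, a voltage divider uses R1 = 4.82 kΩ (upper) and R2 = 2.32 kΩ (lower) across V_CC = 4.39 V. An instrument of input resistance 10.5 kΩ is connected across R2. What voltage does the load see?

R2 ‖ R_L = (2.32 × 10.5)/(2.32 + 10.5) = 1.900 kΩ.
Now apply the divider: V_out = 4.39 × 0.2828 = 1.241 V.
(Unloaded it would be 1.43 V; the load pulls it down.)

V_out ≈ 1.24 V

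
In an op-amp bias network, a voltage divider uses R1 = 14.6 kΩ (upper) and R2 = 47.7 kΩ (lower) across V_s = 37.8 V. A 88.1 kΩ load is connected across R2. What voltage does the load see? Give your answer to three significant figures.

R2 ‖ R_L = (47.7 × 88.1)/(47.7 + 88.1) = 30.95 kΩ.
Then V_out = V_s · R2'/(R1 + R2') = 37.8 × 30.95/45.55 = 25.68 V.

V_out ≈ 25.7 V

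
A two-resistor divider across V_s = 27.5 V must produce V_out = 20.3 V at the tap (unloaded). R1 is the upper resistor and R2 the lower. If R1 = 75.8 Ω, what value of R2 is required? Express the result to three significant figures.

Required fraction k = V_out/V_s = 0.7382.
R2 = R1 · 0.7382/(1 − 0.7382) = 213.7 Ω.

R2 ≈ 214 Ω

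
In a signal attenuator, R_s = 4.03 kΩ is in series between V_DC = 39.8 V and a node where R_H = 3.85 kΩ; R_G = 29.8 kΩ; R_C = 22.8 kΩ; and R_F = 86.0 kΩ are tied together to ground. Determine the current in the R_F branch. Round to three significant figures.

Parallel bank: R_p = 1/(1/3.85 + 1/29.8 + 1/22.8 + 1/86.0) = 2.867 kΩ.
V_A by voltage divider: V_A = 39.8 × 2.867/(4.03 + 2.867) = 16.54 V.
Branch current I = V_A/R_F = 16.54/86.0 = 0.1924 mA.
(Equivalently: I_total = 5.771 mA, then current-divider fraction G_k/ΣG = 0.03334.)

I ≈ 0.192 mA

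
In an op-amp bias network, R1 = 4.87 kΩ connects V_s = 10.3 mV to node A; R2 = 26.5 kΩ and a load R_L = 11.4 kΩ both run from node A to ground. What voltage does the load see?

V_out ≈ 6.39 mV

First combine the lower leg with the load: R2 ‖ R_L = 7.971 kΩ.
Voltage divider with the loaded lower leg: V_out = 10.3 × 7.971/(4.87 + 7.971) = 10.3 × 0.6207 = 6.394 mV.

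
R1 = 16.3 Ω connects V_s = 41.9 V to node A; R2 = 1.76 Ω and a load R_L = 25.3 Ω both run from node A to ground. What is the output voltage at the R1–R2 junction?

The load sits in parallel with R2, giving an effective lower resistance R2' = R2·R_L/(R2+R_L) = 1.646 Ω.
Now apply the divider: V_out = 41.9 × 0.09170 = 3.842 V.

V_out ≈ 3.84 V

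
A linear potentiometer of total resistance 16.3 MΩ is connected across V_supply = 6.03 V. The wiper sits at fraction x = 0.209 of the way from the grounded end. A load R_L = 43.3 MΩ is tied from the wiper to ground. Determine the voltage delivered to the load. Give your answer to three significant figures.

Lower segment x·R_p = 3.407 MΩ; upper segment (1−x)·R_p = 12.89 MΩ.
(x·R_p) ‖ R_L = 3.158 MΩ.
Loaded-divider output: V_out = 6.03 × 0.1968 = 1.186 V.
(Unloaded: V_out = x·V_supply = 1.26 V.)

V_out ≈ 1.19 V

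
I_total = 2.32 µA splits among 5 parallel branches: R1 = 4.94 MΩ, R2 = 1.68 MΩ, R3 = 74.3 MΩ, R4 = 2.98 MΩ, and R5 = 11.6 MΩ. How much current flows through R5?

Total conductance ΣG = 1/4.94 + 1/1.68 + 1/74.3 + 1/2.98 + 1/11.6 = 1.233 (units of 1/MΩ).
R5 takes the fraction G_k/ΣG = 0.08621/1.233 = 0.06992, so I = 2.32 × 0.06992 = 0.1622 µA.

I ≈ 0.162 µA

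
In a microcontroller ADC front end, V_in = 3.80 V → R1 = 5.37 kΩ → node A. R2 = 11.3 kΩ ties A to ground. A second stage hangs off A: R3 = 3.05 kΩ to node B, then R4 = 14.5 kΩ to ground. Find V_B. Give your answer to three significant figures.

The second stage (R3 + R4 = 17.55 kΩ) loads node A in parallel with R2.
Effective lower resistance at A: R2 ‖ 17.55 = 6.874 kΩ.
V_A = 3.80 × 6.874/(5.37 + 6.874) = 2.133 V.
V_B = V_A × 0.8262 = 1.763 V.

V_B ≈ 1.76 V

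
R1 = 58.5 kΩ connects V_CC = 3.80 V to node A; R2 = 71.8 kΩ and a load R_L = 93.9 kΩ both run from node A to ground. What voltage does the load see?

V_out ≈ 1.56 V

The load sits in parallel with R2, giving an effective lower resistance R2' = R2·R_L/(R2+R_L) = 40.69 kΩ.
Then V_out = V_CC · R2'/(R1 + R2') = 3.80 × 40.69/99.19 = 1.559 V.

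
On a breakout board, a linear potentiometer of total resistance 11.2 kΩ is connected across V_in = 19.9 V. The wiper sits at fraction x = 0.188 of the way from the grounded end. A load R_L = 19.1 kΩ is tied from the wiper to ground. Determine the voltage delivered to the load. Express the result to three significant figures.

Lower segment x·R_p = 2.106 kΩ; upper segment (1−x)·R_p = 9.094 kΩ.
Lower segment in parallel with the load: 2.106 ‖ 19.1 = 1.897 kΩ.
Loaded-divider output: V_out = 19.9 × 0.1726 = 3.434 V.

V_out ≈ 3.43 V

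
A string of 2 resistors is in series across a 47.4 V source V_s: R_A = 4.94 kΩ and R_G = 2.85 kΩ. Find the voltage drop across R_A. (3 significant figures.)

Series total: ΣR = 4.94 + 2.85 = 7.790 kΩ.
Voltage divider: V = V_s · (4.940 / 7.790) = 47.4 × 0.6341 = 30.06 V.

V ≈ 30.1 V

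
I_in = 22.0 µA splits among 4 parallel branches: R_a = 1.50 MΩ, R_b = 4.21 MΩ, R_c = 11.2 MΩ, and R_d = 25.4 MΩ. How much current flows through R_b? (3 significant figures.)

I ≈ 5.06 µA

Conductances: ΣG = 1/1.50 + 1/4.21 + 1/11.2 + 1/25.4 = 1.033 (1/MΩ).
R_b takes the fraction G_k/ΣG = 0.2375/1.033 = 0.2300, so I = 22.0 × 0.2300 = 5.059 µA.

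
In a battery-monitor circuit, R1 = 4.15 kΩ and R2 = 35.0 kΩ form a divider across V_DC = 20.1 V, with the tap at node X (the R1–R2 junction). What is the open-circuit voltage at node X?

V_th ≈ 18.0 V

V_th is the unloaded tap voltage: V_DC · R2/(R1+R2) = 20.1 × 0.8940 = 17.97 V.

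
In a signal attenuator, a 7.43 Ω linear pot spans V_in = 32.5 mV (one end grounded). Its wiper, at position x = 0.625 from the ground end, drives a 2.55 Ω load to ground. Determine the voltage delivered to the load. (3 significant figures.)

Lower segment x·R_p = 4.644 Ω; upper segment (1−x)·R_p = 2.786 Ω.
R_L loads the lower segment: effective lower R = 1.646 Ω.
Loaded-divider output: V_out = 32.5 × 0.3714 = 12.07 mV.

V_out ≈ 12.1 mV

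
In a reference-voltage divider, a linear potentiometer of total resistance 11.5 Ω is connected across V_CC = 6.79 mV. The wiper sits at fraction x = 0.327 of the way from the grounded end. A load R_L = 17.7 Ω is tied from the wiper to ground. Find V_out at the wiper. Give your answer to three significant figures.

Split the track: R_lower = x·R_p = 3.760 Ω, R_upper = (1−x)·R_p = 7.740 Ω.
R_L loads the lower segment: effective lower R = 3.102 Ω.
Then V_out = V_CC · 3.102/(7.740 + 3.102) = 1.943 mV.
(Unloaded: V_out = x·V_CC = 2.22 mV.)

V_out ≈ 1.94 mV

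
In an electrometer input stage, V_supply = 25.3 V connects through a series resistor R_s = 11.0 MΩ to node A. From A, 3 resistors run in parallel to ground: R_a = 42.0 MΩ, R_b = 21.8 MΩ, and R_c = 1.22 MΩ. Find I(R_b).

Combine the parallel branches: R_p = (1/42.0 + 1/21.8 + 1/1.22)⁻¹ = 1.124 MΩ.
V_A = 25.3 × 1.124/12.12 = 2.346 V.
Branch current I = V_A/R_b = 2.346/21.8 = 0.1076 µA.
(Check via current divider: I_total = 2.087 µA; share G_k/ΣG = 0.05158 → same result.)

I ≈ 0.108 µA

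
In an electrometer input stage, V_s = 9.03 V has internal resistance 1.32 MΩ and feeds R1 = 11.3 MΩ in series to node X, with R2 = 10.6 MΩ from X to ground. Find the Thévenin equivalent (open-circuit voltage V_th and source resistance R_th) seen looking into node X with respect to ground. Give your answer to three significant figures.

V_th ≈ 4.12 V, R_th ≈ 5.76 MΩ

R1' = 1.32 + 11.3 = 12.62 MΩ (source resistance + R1).
With X open, the divider is unloaded: V_th = 9.03 × 10.6/23.22 = 4.122 V.
Looking into X with the source shorted: R_th = R1'·R2/(R1'+R2) = 12.62 × 10.6/23.22 = 5.761 MΩ.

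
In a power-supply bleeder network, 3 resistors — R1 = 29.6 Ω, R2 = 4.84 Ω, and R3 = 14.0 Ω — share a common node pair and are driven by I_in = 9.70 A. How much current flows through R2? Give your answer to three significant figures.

Total conductance ΣG = 1/29.6 + 1/4.84 + 1/14.0 = 0.3118 (units of 1/Ω).
R2 takes the fraction G_k/ΣG = 0.2066/0.3118 = 0.6626, so I = 9.70 × 0.6626 = 6.427 A.

I ≈ 6.43 A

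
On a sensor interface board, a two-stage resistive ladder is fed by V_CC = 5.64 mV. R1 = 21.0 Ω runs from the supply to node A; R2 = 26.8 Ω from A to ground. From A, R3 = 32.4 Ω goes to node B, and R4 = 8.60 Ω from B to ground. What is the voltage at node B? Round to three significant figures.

The second stage (R3 + R4 = 41.00 Ω) loads node A in parallel with R2.
Effective lower resistance at A: R2 ‖ 41.00 = 16.21 Ω.
V_A = 5.64 × 16.21/(21.0 + 16.21) = 2.457 mV.
Then the unloaded second divider: V_B = V_A × R4/(R3+R4) = 2.457 × 0.2098 = 0.5153 mV.

V_B ≈ 0.515 mV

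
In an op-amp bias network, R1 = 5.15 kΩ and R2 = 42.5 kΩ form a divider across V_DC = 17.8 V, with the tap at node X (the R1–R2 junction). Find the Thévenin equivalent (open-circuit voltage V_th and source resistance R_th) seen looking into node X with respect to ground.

V_th ≈ 15.9 V, R_th ≈ 4.59 kΩ

V_th is the unloaded tap voltage: V_DC · R2/(R1+R2) = 17.8 × 0.8919 = 15.88 V.
Looking into X with the source shorted: R_th = R1·R2/(R1+R2) = 5.150 × 42.5/47.65 = 4.593 kΩ.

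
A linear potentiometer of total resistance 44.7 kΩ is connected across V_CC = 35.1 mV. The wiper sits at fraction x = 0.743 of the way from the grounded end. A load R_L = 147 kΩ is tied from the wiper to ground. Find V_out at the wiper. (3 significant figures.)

The pot divides into 11.49 kΩ above the wiper and 33.21 kΩ below.
R_L loads the lower segment: effective lower R = 27.09 kΩ.
Then V_out = V_CC · 27.09/(11.49 + 27.09) = 24.65 mV.

V_out ≈ 24.6 mV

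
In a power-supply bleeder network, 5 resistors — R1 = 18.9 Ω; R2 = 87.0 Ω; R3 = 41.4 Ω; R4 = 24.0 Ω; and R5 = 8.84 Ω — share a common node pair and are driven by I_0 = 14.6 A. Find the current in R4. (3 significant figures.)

I ≈ 2.50 A

Conductances: ΣG = 1/18.9 + 1/87.0 + 1/41.4 + 1/24.0 + 1/8.84 = 0.2433 (1/Ω).
Current divider: I(R4) = I_0 · G_k/ΣG = 14.6 × (0.04167/0.2433) = 14.6 × 0.1712 = 2.500 A.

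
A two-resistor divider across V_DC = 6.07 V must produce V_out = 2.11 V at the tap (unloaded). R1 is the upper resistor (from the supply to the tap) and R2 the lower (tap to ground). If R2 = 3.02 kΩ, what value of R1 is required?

V_out/V_DC = R2/(R1+R2) = 0.3476.
So R1 = R2 · (V_DC/V_out − 1) = 3.02 × (6.07/2.11 − 1) = 3.02 × 1.877 = 5.668 kΩ.

R1 ≈ 5.67 kΩ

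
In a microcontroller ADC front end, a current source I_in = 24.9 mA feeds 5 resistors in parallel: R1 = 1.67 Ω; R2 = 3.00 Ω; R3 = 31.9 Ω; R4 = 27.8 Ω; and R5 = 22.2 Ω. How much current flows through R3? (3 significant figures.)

Conductances: ΣG = 1/1.67 + 1/3.00 + 1/31.9 + 1/27.8 + 1/22.2 = 1.044 (1/Ω).
Current divider: I(R3) = I_in · G_k/ΣG = 24.9 × (0.03135/1.044) = 24.9 × 0.03001 = 0.7473 mA.

I ≈ 0.747 mA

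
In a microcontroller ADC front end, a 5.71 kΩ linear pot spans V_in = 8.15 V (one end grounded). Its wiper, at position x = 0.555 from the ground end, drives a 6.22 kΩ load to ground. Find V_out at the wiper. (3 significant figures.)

Lower segment x·R_p = 3.169 kΩ; upper segment (1−x)·R_p = 2.541 kΩ.
(x·R_p) ‖ R_L = 2.099 kΩ.
Then V_out = V_in · 2.099/(2.541 + 2.099) = 3.687 V.
(Unloaded: V_out = x·V_in = 4.52 V.)

V_out ≈ 3.69 V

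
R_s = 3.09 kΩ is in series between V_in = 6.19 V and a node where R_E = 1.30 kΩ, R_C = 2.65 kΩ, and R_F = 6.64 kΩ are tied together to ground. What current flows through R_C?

I ≈ 0.466 mA

Parallel bank: R_p = 1/(1/1.30 + 1/2.65 + 1/6.64) = 0.7709 kΩ.
V_A by voltage divider: V_A = 6.19 × 0.7709/(3.09 + 0.7709) = 1.236 V.
Branch current I = V_A/R_C = 1.236/2.65 = 0.4664 mA.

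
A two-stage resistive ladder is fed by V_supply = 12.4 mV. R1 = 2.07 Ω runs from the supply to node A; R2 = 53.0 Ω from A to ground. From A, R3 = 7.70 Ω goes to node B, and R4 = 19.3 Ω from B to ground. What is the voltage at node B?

V_B ≈ 7.94 mV

The second stage (R3 + R4 = 27.00 Ω) loads node A in parallel with R2.
Effective lower resistance at A: R2 ‖ 27.00 = 17.89 Ω.
First divider: V_A = V_supply · 17.89/(2.07 + 17.89) = 11.11 mV.
V_B = V_A × 0.7148 = 7.944 mV.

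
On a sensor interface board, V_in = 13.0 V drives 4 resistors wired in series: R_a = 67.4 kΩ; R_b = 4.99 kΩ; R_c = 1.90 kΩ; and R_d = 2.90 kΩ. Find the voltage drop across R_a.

V ≈ 11.4 V

Total series resistance ΣR = 67.4 + 4.99 + 1.90 + 2.90 = 77.19 kΩ.
Voltage divider: V = V_in · (67.40 / 77.19) = 13.0 × 0.8732 = 11.35 V.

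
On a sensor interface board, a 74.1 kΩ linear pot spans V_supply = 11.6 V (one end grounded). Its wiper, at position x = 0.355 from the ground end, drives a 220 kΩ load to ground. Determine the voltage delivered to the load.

The pot divides into 47.79 kΩ above the wiper and 26.31 kΩ below.
R_L loads the lower segment: effective lower R = 23.50 kΩ.
Then V_out = V_supply · 23.50/(47.79 + 23.50) = 3.823 V.
(Unloaded: V_out = x·V_supply = 4.12 V.)

V_out ≈ 3.82 V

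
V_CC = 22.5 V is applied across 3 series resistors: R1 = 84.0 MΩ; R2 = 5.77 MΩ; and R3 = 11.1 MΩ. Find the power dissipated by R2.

P ≈ 0.287 µW

The common current is I = 22.5/100.9 = 0.2231 µA.
P = I²R = 0.04976 × 5.77 = 0.2871 µW.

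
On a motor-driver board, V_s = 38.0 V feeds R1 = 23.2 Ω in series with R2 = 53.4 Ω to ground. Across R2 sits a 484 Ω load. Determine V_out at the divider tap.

V_out ≈ 25.6 V

The load sits in parallel with R2, giving an effective lower resistance R2' = R2·R_L/(R2+R_L) = 48.09 Ω.
Then V_out = V_s · R2'/(R1 + R2') = 38.0 × 48.09/71.29 = 25.63 V.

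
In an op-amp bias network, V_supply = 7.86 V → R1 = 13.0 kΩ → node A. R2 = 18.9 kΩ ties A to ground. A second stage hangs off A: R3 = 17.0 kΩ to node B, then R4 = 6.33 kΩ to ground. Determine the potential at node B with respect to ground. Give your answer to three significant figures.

Node A sees R2 in parallel with the series input of stage 2, R3 + R4 = 23.33 kΩ.
R2 ‖ (R3+R4) = 10.44 kΩ.
First divider: V_A = V_supply · 10.44/(13.0 + 10.44) = 3.501 V.
V_B = V_A × 0.2713 = 0.9499 V.

V_B ≈ 0.950 V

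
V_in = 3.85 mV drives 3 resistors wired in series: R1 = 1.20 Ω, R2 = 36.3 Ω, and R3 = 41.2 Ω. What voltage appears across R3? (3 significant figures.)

ΣR = 1.20 + 36.3 + 41.2 = 78.70 Ω.
Voltage divider: V = V_in · (41.20 / 78.70) = 3.85 × 0.5235 = 2.016 mV.

V ≈ 2.02 mV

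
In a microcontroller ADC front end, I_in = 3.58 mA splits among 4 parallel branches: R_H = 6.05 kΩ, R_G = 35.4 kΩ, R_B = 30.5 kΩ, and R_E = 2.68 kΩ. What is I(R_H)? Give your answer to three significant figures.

ΣG = 1/6.05 + 1/35.4 + 1/30.5 + 1/2.68 = 0.5995.
Current divider: I(R_H) = I_in · G_k/ΣG = 3.58 × (0.1653/0.5995) = 3.58 × 0.2757 = 0.9871 mA.

I ≈ 0.987 mA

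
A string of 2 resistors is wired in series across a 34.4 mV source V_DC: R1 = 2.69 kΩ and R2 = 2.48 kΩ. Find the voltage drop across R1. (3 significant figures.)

Series total: ΣR = 2.69 + 2.48 = 5.170 kΩ.
Voltage divider: V = V_DC · (2.690 / 5.170) = 34.4 × 0.5203 = 17.90 mV.

V ≈ 17.9 mV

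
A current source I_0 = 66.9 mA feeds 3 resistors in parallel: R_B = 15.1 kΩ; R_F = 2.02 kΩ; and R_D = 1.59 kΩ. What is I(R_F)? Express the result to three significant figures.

Conductances: ΣG = 1/15.1 + 1/2.02 + 1/1.59 = 1.190 (1/kΩ).
R_F takes the fraction G_k/ΣG = 0.4950/1.190 = 0.4159, so I = 66.9 × 0.4159 = 27.83 mA.

I ≈ 27.8 mA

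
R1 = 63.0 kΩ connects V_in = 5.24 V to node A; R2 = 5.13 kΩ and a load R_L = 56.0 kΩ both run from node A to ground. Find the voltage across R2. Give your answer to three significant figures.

The load sits in parallel with R2, giving an effective lower resistance R2' = R2·R_L/(R2+R_L) = 4.699 kΩ.
Then V_out = V_in · R2'/(R1 + R2') = 5.24 × 4.699/67.70 = 0.3637 V.
(Unloaded it would be 0.395 V; the load pulls it down.)

V_out ≈ 0.364 V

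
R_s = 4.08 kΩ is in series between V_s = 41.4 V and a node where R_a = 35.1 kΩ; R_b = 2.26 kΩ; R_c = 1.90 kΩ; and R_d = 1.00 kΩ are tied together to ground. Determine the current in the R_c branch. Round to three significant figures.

I ≈ 2.38 mA

Combine the parallel branches: R_p = (1/35.1 + 1/2.26 + 1/1.90 + 1/1.00)⁻¹ = 0.5007 kΩ.
Node voltage V_A = V_s · R_p/(R_s + R_p) = 41.4 × 0.1093 = 4.525 V.
I(R_c) = V_A / R_c = 4.525/1.90 = 2.382 mA.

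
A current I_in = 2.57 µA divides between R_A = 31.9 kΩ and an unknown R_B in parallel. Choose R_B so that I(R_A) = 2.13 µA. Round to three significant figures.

Two-branch current divider: I_A = I_in · R_B/(R_A + R_B).
With f = 0.8288, R_B = R_A · f/(1−f) = 31.9 × 4.841 = 154.4 kΩ.

R_B ≈ 154 kΩ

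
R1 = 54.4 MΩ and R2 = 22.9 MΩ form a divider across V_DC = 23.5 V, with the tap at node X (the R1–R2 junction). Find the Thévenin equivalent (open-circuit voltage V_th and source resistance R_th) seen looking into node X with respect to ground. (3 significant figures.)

With X open, the divider is unloaded: V_th = 23.5 × 22.9/77.30 = 6.962 V.
Looking into X with the source shorted: R_th = R1·R2/(R1+R2) = 54.40 × 22.9/77.30 = 16.12 MΩ.

V_th ≈ 6.96 V, R_th ≈ 16.1 MΩ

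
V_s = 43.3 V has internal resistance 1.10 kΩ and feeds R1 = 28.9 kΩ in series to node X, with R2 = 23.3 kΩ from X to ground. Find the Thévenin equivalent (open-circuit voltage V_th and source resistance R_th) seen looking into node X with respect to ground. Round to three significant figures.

V_th ≈ 18.9 V, R_th ≈ 13.1 kΩ

R1' = 1.10 + 28.9 = 30.00 kΩ (source resistance + R1).
Open-circuit (no load on X): V_th = V_s · R2/(R1' + R2) = 43.3 × 23.3/(30.00 + 23.3) = 18.93 V.
With V_s suppressed (replaced by a short), R_th = R1' ‖ R2 = (30.00 × 23.3)/(30.00 + 23.3) = 13.11 kΩ.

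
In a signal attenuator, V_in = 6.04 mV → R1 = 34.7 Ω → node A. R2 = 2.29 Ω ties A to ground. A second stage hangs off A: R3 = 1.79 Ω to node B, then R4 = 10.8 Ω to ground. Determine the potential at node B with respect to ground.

Looking into the second stage from A: R3 + R4 = 12.59 Ω appears in parallel with R2.
Effective lower resistance at A: R2 ‖ 12.59 = 1.938 Ω.
First divider: V_A = V_in · 1.938/(34.7 + 1.938) = 0.3194 mV.
Stage 2 is unloaded, so V_B = V_A · R4/(R3+R4) = 0.3194 × 10.8/12.59 = 0.2740 mV.

V_B ≈ 0.274 mV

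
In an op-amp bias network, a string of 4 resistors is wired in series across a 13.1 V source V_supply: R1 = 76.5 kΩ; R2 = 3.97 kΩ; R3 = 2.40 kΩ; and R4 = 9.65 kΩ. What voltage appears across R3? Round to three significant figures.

V ≈ 0.340 V

Total series resistance ΣR = 76.5 + 3.97 + 2.40 + 9.65 = 92.52 kΩ.
V = V_supply · R/ΣR = 13.1 × 0.02594 = 0.3398 V.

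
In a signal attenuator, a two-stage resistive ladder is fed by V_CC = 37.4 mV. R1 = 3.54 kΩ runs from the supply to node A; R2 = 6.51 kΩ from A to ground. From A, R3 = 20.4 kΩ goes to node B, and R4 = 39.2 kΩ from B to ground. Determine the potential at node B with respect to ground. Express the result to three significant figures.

V_B ≈ 15.3 mV

The second stage (R3 + R4 = 59.60 kΩ) loads node A in parallel with R2.
Effective lower resistance at A: R2 ‖ 59.60 = 5.869 kΩ.
V_A = 37.4 × 5.869/(3.54 + 5.869) = 23.33 mV.
Stage 2 is unloaded, so V_B = V_A · R4/(R3+R4) = 23.33 × 39.2/59.60 = 15.34 mV.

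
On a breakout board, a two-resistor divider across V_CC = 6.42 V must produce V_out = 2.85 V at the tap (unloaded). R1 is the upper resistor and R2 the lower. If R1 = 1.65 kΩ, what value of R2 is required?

The divider ratio is R2/(R1+R2) = 2.85/6.42 = 0.4439.
Rearranging, R2 = R1·k/(1−k) = 1.65 × 0.7983 = 1.317 kΩ.

R2 ≈ 1.32 kΩ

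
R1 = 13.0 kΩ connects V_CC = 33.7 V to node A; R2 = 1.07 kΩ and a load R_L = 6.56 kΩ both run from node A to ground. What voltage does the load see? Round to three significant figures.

V_out ≈ 2.23 V

First combine the lower leg with the load: R2 ‖ R_L = 0.9199 kΩ.
Then V_out = V_CC · R2'/(R1 + R2') = 33.7 × 0.9199/13.92 = 2.227 V.
(Unloaded it would be 2.56 V; the load pulls it down.)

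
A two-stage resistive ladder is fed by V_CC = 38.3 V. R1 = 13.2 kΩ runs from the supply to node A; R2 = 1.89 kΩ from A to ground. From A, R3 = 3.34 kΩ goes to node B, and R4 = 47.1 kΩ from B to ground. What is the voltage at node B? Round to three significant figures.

Looking into the second stage from A: R3 + R4 = 50.44 kΩ appears in parallel with R2.
Effective lower resistance at A: R2 ‖ 50.44 = 1.822 kΩ.
V_A = 38.3 × 1.822/(13.2 + 1.822) = 4.645 V.
V_B = V_A × 0.9338 = 4.337 V.

V_B ≈ 4.34 V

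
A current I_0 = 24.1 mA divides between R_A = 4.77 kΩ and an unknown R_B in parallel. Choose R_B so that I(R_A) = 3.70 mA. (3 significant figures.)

Two-branch current divider: I_A = I_0 · R_B/(R_A + R_B).
With f = 0.1535, R_B = R_A · f/(1−f) = 4.77 × 0.1814 = 0.8651 kΩ.

R_B ≈ 0.865 kΩ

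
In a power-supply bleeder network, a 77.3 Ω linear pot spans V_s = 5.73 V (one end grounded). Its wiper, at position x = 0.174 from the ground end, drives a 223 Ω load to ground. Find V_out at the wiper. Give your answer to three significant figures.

Split the track: R_lower = x·R_p = 13.45 Ω, R_upper = (1−x)·R_p = 63.85 Ω.
Lower segment in parallel with the load: 13.45 ‖ 223 = 12.69 Ω.
V_out = 5.73 × 12.69/(63.85 + 12.69) = 0.9497 V.

V_out ≈ 0.950 V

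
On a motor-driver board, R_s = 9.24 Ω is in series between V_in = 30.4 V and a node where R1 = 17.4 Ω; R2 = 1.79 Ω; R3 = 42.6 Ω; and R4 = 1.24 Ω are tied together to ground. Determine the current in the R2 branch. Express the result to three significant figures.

Combine the parallel branches: R_p = (1/17.4 + 1/1.79 + 1/42.6 + 1/1.24)⁻¹ = 0.6915 Ω.
Node voltage V_A = V_in · R_p/(R_s + R_p) = 30.4 × 0.06963 = 2.117 V.
I(R2) = V_A / R2 = 2.117/1.79 = 1.183 A.
(Check via current divider: I_total = 3.061 A; share G_k/ΣG = 0.3863 → same result.)

I ≈ 1.18 A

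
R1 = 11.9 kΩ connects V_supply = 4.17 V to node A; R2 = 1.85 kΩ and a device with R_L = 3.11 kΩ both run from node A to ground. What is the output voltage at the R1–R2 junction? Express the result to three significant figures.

V_out ≈ 0.370 V

First combine the lower leg with the load: R2 ‖ R_L = 1.160 kΩ.
Voltage divider with the loaded lower leg: V_out = 4.17 × 1.160/(11.9 + 1.160) = 4.17 × 0.08882 = 0.3704 V.
(Unloaded it would be 0.561 V; the load pulls it down.)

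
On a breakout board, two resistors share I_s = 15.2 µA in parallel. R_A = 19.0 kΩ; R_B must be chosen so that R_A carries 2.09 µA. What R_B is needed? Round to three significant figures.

In a two-way split, I_A/I_s = R_B/(R_A + R_B).
With f = 0.1375, R_B = R_A · f/(1−f) = 19.0 × 0.1594 = 3.029 kΩ.

R_B ≈ 3.03 kΩ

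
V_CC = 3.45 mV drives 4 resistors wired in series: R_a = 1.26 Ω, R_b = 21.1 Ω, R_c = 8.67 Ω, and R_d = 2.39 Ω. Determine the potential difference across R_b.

ΣR = 1.26 + 21.1 + 8.67 + 2.39 = 33.42 Ω.
V = V_CC · R/ΣR = 3.45 × 0.6314 = 2.178 mV.

V ≈ 2.18 mV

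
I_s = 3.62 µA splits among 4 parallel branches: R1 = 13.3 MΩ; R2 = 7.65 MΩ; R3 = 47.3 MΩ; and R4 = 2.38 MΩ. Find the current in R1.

ΣG = 1/13.3 + 1/7.65 + 1/47.3 + 1/2.38 = 0.6472.
By the current-divider rule, I = I_s · G_k/ΣG = 3.62 × 0.1162 = 0.4205 µA.

I ≈ 0.421 µA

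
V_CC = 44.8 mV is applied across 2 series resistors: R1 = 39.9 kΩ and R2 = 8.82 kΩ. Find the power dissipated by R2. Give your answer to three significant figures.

P ≈ 7.46 nW

Series current I = V_CC/ΣR = 44.8/48.72 = 0.9195 µA.
P(R2) = I²·R2 = (0.9195)² × 8.82 = 7.458 nW.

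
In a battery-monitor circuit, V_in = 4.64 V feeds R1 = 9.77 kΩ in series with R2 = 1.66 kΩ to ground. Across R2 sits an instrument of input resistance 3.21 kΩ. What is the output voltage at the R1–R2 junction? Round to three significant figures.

The load sits in parallel with R2, giving an effective lower resistance R2' = R2·R_L/(R2+R_L) = 1.094 kΩ.
Now apply the divider: V_out = 4.64 × 0.1007 = 0.4673 V.
(Unloaded it would be 0.674 V; the load pulls it down.)

V_out ≈ 0.467 V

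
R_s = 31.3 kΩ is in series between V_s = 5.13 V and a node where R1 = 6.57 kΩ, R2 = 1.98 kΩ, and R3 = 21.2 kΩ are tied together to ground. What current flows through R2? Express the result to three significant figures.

Equivalent of the parallel group: R_p = 1.420 kΩ.
V_A = 5.13 × 1.420/32.72 = 0.2226 V.
Branch current I = V_A/R2 = 0.2226/1.98 = 0.1124 mA.

I ≈ 0.112 mA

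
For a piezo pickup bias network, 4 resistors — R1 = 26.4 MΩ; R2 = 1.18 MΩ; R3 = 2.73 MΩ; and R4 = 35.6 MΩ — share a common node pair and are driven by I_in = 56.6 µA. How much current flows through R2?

I ≈ 37.5 µA

ΣG = 1/26.4 + 1/1.18 + 1/2.73 + 1/35.6 = 1.280.
By the current-divider rule, I = I_in · G_k/ΣG = 56.6 × 0.6622 = 37.48 µA.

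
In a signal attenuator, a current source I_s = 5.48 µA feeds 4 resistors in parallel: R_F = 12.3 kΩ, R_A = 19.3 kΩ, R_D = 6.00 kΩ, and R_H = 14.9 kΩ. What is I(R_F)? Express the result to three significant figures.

ΣG = 1/12.3 + 1/19.3 + 1/6.00 + 1/14.9 = 0.3669.
By the current-divider rule, I = I_s · G_k/ΣG = 5.48 × 0.2216 = 1.214 µA.

I ≈ 1.21 µA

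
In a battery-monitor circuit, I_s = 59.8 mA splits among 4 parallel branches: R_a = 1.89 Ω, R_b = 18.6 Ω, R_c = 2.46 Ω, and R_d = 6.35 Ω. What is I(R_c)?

I ≈ 21.2 mA

ΣG = 1/1.89 + 1/18.6 + 1/2.46 + 1/6.35 = 1.147.
Current divider: I(R_c) = I_s · G_k/ΣG = 59.8 × (0.4065/1.147) = 59.8 × 0.3545 = 21.20 mA.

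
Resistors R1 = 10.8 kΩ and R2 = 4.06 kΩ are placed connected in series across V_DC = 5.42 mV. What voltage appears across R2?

V ≈ 1.48 mV

ΣR = 10.8 + 4.06 = 14.86 kΩ.
By the voltage-divider rule, V = 5.42 × 4.060/14.86 = 1.481 mV.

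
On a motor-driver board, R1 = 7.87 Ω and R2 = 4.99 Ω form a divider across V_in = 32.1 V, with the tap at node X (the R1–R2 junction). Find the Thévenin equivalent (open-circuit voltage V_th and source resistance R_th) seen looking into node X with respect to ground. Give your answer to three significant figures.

With X open, the divider is unloaded: V_th = 32.1 × 4.99/12.86 = 12.46 V.
Looking into X with the source shorted: R_th = R1·R2/(R1+R2) = 7.870 × 4.99/12.86 = 3.054 Ω.

V_th ≈ 12.5 V, R_th ≈ 3.05 Ω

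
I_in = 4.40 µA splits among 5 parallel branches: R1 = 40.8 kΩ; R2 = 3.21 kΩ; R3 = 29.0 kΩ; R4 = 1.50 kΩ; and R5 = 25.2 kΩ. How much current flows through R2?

I ≈ 1.27 µA

Total conductance ΣG = 1/40.8 + 1/3.21 + 1/29.0 + 1/1.50 + 1/25.2 = 1.077 (units of 1/kΩ).
Current divider: I(R2) = I_in · G_k/ΣG = 4.40 × (0.3115/1.077) = 4.40 × 0.2893 = 1.273 µA.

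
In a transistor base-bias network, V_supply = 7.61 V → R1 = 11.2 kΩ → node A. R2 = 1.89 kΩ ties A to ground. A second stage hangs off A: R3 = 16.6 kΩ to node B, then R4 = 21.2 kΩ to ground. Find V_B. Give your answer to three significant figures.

The second stage (R3 + R4 = 37.80 kΩ) loads node A in parallel with R2.
R2 ‖ (R3+R4) = 1.800 kΩ.
First divider: V_A = V_supply · 1.800/(11.2 + 1.800) = 1.054 V.
V_B = V_A × 0.5608 = 0.5910 V.

V_B ≈ 0.591 V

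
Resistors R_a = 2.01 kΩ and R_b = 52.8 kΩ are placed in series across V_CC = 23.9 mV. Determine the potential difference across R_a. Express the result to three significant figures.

Total series resistance ΣR = 2.01 + 52.8 = 54.81 kΩ.
By the voltage-divider rule, V = 23.9 × 2.010/54.81 = 0.8765 mV.

V ≈ 0.876 mV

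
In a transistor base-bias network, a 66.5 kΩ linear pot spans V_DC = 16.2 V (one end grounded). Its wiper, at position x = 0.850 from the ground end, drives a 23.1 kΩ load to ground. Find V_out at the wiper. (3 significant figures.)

The pot divides into 9.975 kΩ above the wiper and 56.52 kΩ below.
R_L loads the lower segment: effective lower R = 16.40 kΩ.
Loaded-divider output: V_out = 16.2 × 0.6218 = 10.07 V.

V_out ≈ 10.1 V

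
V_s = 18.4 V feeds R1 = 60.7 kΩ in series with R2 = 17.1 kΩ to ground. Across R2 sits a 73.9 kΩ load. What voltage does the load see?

R2 ‖ R_L = (17.1 × 73.9)/(17.1 + 73.9) = 13.89 kΩ.
Now apply the divider: V_out = 18.4 × 0.1862 = 3.426 V.
(Unloaded it would be 4.04 V; the load pulls it down.)

V_out ≈ 3.43 V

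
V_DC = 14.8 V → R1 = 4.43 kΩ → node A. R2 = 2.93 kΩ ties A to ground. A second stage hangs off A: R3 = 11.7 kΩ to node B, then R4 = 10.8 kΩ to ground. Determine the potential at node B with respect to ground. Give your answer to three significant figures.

V_B ≈ 2.62 V

Node A sees R2 in parallel with the series input of stage 2, R3 + R4 = 22.50 kΩ.
Effective lower resistance at A: R2 ‖ 22.50 = 2.592 kΩ.
V_A = 14.8 × 2.592/(4.43 + 2.592) = 5.464 V.
Stage 2 is unloaded, so V_B = V_A · R4/(R3+R4) = 5.464 × 10.8/22.50 = 2.623 V.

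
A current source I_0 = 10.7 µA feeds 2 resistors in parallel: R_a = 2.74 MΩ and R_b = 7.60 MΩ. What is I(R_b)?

I ≈ 2.84 µA

With just two branches, the current splits inversely with resistance.
I(R_b) = 10.7 × 2.74/(2.74 + 7.60) = 10.7 × 0.2650 = 2.835 µA.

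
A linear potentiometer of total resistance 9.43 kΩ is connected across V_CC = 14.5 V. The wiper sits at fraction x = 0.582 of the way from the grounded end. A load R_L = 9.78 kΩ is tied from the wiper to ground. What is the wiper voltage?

V_out ≈ 6.84 V

Split the track: R_lower = x·R_p = 5.488 kΩ, R_upper = (1−x)·R_p = 3.942 kΩ.
R_L loads the lower segment: effective lower R = 3.515 kΩ.
Loaded-divider output: V_out = 14.5 × 0.4714 = 6.836 V.
(Unloaded: V_out = x·V_CC = 8.44 V.)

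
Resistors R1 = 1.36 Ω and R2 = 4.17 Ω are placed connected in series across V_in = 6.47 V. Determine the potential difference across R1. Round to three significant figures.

Total series resistance ΣR = 1.36 + 4.17 = 5.530 Ω.
Voltage divider: V = V_in · (1.360 / 5.530) = 6.47 × 0.2459 = 1.591 V.

V ≈ 1.59 V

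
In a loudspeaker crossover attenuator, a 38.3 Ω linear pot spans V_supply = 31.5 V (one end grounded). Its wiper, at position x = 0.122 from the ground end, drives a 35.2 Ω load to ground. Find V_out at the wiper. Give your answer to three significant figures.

V_out ≈ 3.44 V

Split the track: R_lower = x·R_p = 4.673 Ω, R_upper = (1−x)·R_p = 33.63 Ω.
Lower segment in parallel with the load: 4.673 ‖ 35.2 = 4.125 Ω.
Then V_out = V_supply · 4.125/(33.63 + 4.125) = 3.442 V.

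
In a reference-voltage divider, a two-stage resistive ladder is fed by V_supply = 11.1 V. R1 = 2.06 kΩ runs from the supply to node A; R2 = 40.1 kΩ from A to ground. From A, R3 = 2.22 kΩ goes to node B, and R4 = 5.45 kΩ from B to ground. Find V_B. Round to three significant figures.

V_B ≈ 5.98 V

The second stage (R3 + R4 = 7.670 kΩ) loads node A in parallel with R2.
R2 ‖ (R3+R4) = 6.438 kΩ.
First divider: V_A = V_supply · 6.438/(2.06 + 6.438) = 8.409 V.
V_B = V_A × 0.7106 = 5.975 V.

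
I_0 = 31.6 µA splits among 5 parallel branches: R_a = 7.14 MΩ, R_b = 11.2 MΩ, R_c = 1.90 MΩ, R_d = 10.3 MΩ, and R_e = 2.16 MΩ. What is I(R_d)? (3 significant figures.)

Conductances: ΣG = 1/7.14 + 1/11.2 + 1/1.90 + 1/10.3 + 1/2.16 = 1.316 (1/MΩ).
Current divider: I(R_d) = I_0 · G_k/ΣG = 31.6 × (0.09709/1.316) = 31.6 × 0.07379 = 2.332 µA.

I ≈ 2.33 µA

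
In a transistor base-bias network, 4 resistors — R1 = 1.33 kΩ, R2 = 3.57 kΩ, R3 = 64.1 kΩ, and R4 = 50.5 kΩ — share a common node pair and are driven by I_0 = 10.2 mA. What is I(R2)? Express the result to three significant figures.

Total conductance ΣG = 1/1.33 + 1/3.57 + 1/64.1 + 1/50.5 = 1.067 (units of 1/kΩ).
By the current-divider rule, I = I_0 · G_k/ΣG = 10.2 × 0.2624 = 2.677 mA.

I ≈ 2.68 mA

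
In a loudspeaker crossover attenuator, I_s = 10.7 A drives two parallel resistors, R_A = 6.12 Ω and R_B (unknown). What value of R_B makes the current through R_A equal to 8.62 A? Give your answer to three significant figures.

The fraction through R_A equals R_B/(R_A+R_B).
With f = 0.8056, R_B = R_A · f/(1−f) = 6.12 × 4.144 = 25.36 Ω.

R_B ≈ 25.4 Ω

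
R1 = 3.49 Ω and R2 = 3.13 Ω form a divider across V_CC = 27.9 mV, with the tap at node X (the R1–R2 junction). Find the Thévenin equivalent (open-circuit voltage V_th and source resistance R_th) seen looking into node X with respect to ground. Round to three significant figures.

V_th is the unloaded tap voltage: V_CC · R2/(R1+R2) = 27.9 × 0.4728 = 13.19 mV.
Zeroing V_CC shorts the top of R1 to ground, so R_th = R1 ‖ R2 = 1.650 Ω.

V_th ≈ 13.2 mV, R_th ≈ 1.65 Ω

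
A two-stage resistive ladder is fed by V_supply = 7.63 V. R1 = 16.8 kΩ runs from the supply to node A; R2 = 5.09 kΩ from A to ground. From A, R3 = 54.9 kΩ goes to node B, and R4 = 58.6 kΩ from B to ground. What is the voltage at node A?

Node A sees R2 in parallel with the series input of stage 2, R3 + R4 = 113.5 kΩ.
R2 ‖ (R3+R4) = 4.872 kΩ.
So V_A = 7.63 × 0.2248 = 1.715 V.

V_A ≈ 1.72 V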